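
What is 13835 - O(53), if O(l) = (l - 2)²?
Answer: 11234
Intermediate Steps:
O(l) = (-2 + l)²
13835 - O(53) = 13835 - (-2 + 53)² = 13835 - 1*51² = 13835 - 1*2601 = 13835 - 2601 = 11234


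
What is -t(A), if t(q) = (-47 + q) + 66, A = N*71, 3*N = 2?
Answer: -199/3 ≈ -66.333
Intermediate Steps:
N = 2/3 (N = (1/3)*2 = 2/3 ≈ 0.66667)
A = 142/3 (A = (2/3)*71 = 142/3 ≈ 47.333)
t(q) = 19 + q
-t(A) = -(19 + 142/3) = -1*199/3 = -199/3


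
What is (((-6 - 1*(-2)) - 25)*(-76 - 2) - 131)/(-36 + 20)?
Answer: -2131/16 ≈ -133.19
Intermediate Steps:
(((-6 - 1*(-2)) - 25)*(-76 - 2) - 131)/(-36 + 20) = (((-6 + 2) - 25)*(-78) - 131)/(-16) = ((-4 - 25)*(-78) - 131)*(-1/16) = (-29*(-78) - 131)*(-1/16) = (2262 - 131)*(-1/16) = 2131*(-1/16) = -2131/16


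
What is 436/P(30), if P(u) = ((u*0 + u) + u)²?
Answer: 109/900 ≈ 0.12111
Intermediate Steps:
P(u) = 4*u² (P(u) = ((0 + u) + u)² = (u + u)² = (2*u)² = 4*u²)
436/P(30) = 436/((4*30²)) = 436/((4*900)) = 436/3600 = 436*(1/3600) = 109/900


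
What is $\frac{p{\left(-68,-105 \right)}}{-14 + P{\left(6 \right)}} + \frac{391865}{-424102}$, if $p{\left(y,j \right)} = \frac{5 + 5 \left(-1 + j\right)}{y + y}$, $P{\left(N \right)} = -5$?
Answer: $- \frac{617616355}{547939784} \approx -1.1272$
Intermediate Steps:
$p{\left(y,j \right)} = \frac{5 j}{2 y}$ ($p{\left(y,j \right)} = \frac{5 + \left(-5 + 5 j\right)}{2 y} = 5 j \frac{1}{2 y} = \frac{5 j}{2 y}$)
$\frac{p{\left(-68,-105 \right)}}{-14 + P{\left(6 \right)}} + \frac{391865}{-424102} = \frac{\frac{5}{2} \left(-105\right) \frac{1}{-68}}{-14 - 5} + \frac{391865}{-424102} = \frac{\frac{5}{2} \left(-105\right) \left(- \frac{1}{68}\right)}{-19} + 391865 \left(- \frac{1}{424102}\right) = \left(- \frac{1}{19}\right) \frac{525}{136} - \frac{391865}{424102} = - \frac{525}{2584} - \frac{391865}{424102} = - \frac{617616355}{547939784}$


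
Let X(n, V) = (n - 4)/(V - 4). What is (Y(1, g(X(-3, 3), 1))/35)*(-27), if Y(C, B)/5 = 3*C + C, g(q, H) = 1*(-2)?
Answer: -108/7 ≈ -15.429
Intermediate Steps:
X(n, V) = (-4 + n)/(-4 + V)
g(q, H) = -2
Y(C, B) = 20*C (Y(C, B) = 5*(3*C + C) = 5*(4*C) = 20*C)
(Y(1, g(X(-3, 3), 1))/35)*(-27) = ((20*1)/35)*(-27) = ((1/35)*20)*(-27) = (4/7)*(-27) = -108/7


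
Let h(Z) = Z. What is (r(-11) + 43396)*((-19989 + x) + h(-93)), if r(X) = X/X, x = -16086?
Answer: -1569582696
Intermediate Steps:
r(X) = 1
(r(-11) + 43396)*((-19989 + x) + h(-93)) = (1 + 43396)*((-19989 - 16086) - 93) = 43397*(-36075 - 93) = 43397*(-36168) = -1569582696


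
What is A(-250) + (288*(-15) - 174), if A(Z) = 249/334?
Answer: -1500747/334 ≈ -4493.3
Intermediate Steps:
A(Z) = 249/334 (A(Z) = 249*(1/334) = 249/334)
A(-250) + (288*(-15) - 174) = 249/334 + (288*(-15) - 174) = 249/334 + (-4320 - 174) = 249/334 - 4494 = -1500747/334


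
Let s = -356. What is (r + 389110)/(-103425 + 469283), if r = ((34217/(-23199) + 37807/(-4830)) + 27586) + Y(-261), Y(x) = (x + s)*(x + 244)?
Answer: 759770423869/650711380220 ≈ 1.1676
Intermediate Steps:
Y(x) = (-356 + x)*(244 + x) (Y(x) = (x - 356)*(x + 244) = (-356 + x)*(244 + x))
r = 67703268969/1778590 (r = ((34217/(-23199) + 37807/(-4830)) + 27586) + (-86864 + (-261)² - 112*(-261)) = ((34217*(-1/23199) + 37807*(-1/4830)) + 27586) + (-86864 + 68121 + 29232) = ((-34217/23199 - 5401/690) + 27586) + 10489 = (-16545281/1778590 + 27586) + 10489 = 49047638459/1778590 + 10489 = 67703268969/1778590 ≈ 38066.)
(r + 389110)/(-103425 + 469283) = (67703268969/1778590 + 389110)/(-103425 + 469283) = (759770423869/1778590)/365858 = (759770423869/1778590)*(1/365858) = 759770423869/650711380220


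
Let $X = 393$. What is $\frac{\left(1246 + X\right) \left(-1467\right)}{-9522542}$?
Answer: $\frac{2404413}{9522542} \approx 0.2525$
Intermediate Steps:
$\frac{\left(1246 + X\right) \left(-1467\right)}{-9522542} = \frac{\left(1246 + 393\right) \left(-1467\right)}{-9522542} = 1639 \left(-1467\right) \left(- \frac{1}{9522542}\right) = \left(-2404413\right) \left(- \frac{1}{9522542}\right) = \frac{2404413}{9522542}$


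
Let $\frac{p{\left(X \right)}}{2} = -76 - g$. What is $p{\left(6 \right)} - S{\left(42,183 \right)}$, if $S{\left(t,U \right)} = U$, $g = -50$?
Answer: $-235$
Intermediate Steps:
$p{\left(X \right)} = -52$ ($p{\left(X \right)} = 2 \left(-76 - -50\right) = 2 \left(-76 + 50\right) = 2 \left(-26\right) = -52$)
$p{\left(6 \right)} - S{\left(42,183 \right)} = -52 - 183 = -235$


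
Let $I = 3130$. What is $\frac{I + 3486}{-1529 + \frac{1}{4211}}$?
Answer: $- \frac{13929988}{3219309} \approx -4.327$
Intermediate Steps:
$\frac{I + 3486}{-1529 + \frac{1}{4211}} = \frac{3130 + 3486}{-1529 + \frac{1}{4211}} = \frac{6616}{-1529 + \frac{1}{4211}} = \frac{6616}{- \frac{6438618}{4211}} = 6616 \left(- \frac{4211}{6438618}\right) = - \frac{13929988}{3219309}$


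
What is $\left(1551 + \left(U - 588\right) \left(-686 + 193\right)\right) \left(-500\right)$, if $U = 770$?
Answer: $44087500$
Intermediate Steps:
$\left(1551 + \left(U - 588\right) \left(-686 + 193\right)\right) \left(-500\right) = \left(1551 + \left(770 - 588\right) \left(-686 + 193\right)\right) \left(-500\right) = \left(1551 + 182 \left(-493\right)\right) \left(-500\right) = \left(1551 - 89726\right) \left(-500\right) = \left(-88175\right) \left(-500\right) = 44087500$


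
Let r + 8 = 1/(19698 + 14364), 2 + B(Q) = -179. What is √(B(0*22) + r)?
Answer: 13*I*√1297523766/34062 ≈ 13.748*I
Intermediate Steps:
B(Q) = -181 (B(Q) = -2 - 179 = -181)
r = -272495/34062 (r = -8 + 1/(19698 + 14364) = -8 + 1/34062 = -272495/34062 ≈ -8.0000)
√(B(0*22) + r) = √(-181 - 272495/34062) = √(-6437717/34062) = 13*I*√1297523766/34062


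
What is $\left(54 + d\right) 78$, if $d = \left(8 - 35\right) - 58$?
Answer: $-2418$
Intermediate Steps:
$d = -85$ ($d = -27 - 58 = -85$)
$\left(54 + d\right) 78 = \left(54 - 85\right) 78 = \left(-31\right) 78 = -2418$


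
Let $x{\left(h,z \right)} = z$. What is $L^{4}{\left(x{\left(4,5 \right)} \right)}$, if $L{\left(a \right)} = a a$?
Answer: $390625$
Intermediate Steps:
$L{\left(a \right)} = a^{2}$
$L^{4}{\left(x{\left(4,5 \right)} \right)} = \left(5^{2}\right)^{4} = 25^{4} = 390625$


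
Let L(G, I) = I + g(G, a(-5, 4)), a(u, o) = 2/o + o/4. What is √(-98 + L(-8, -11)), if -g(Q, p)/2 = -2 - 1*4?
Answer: I*√97 ≈ 9.8489*I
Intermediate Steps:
a(u, o) = 2/o + o/4 (a(u, o) = 2/o + o*(¼) = 2/o + o/4)
g(Q, p) = 12 (g(Q, p) = -2*(-2 - 1*4) = -2*(-2 - 4) = -2*(-6) = 12)
L(G, I) = 12 + I (L(G, I) = I + 12 = 12 + I)
√(-98 + L(-8, -11)) = √(-98 + (12 - 11)) = √(-98 + 1) = √(-97) = I*√97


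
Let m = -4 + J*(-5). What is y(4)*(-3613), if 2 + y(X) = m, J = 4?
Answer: 93938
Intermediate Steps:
m = -24 (m = -4 + 4*(-5) = -4 - 20 = -24)
y(X) = -26 (y(X) = -2 - 24 = -26)
y(4)*(-3613) = -26*(-3613) = 93938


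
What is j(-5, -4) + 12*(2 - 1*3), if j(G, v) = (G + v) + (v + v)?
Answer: -29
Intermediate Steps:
j(G, v) = G + 3*v (j(G, v) = (G + v) + 2*v = G + 3*v)
j(-5, -4) + 12*(2 - 1*3) = (-5 + 3*(-4)) + 12*(2 - 1*3) = (-5 - 12) + 12*(2 - 3) = -17 + 12*(-1) = -17 - 12 = -29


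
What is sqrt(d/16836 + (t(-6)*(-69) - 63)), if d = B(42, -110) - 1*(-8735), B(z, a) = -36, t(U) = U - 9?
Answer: sqrt(68915181819)/8418 ≈ 31.185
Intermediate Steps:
t(U) = -9 + U
d = 8699 (d = -36 - 1*(-8735) = -36 + 8735 = 8699)
sqrt(d/16836 + (t(-6)*(-69) - 63)) = sqrt(8699/16836 + ((-9 - 6)*(-69) - 63)) = sqrt(8699*(1/16836) + (-15*(-69) - 63)) = sqrt(8699/16836 + (1035 - 63)) = sqrt(8699/16836 + 972) = sqrt(16373291/16836) = sqrt(68915181819)/8418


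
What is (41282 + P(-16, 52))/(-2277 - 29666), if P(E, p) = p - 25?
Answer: -41309/31943 ≈ -1.2932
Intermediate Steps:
P(E, p) = -25 + p
(41282 + P(-16, 52))/(-2277 - 29666) = (41282 + (-25 + 52))/(-2277 - 29666) = (41282 + 27)/(-31943) = 41309*(-1/31943) = -41309/31943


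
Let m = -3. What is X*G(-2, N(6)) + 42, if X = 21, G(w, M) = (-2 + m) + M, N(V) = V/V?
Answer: -42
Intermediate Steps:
N(V) = 1
G(w, M) = -5 + M (G(w, M) = (-2 - 3) + M = -5 + M)
X*G(-2, N(6)) + 42 = 21*(-5 + 1) + 42 = 21*(-4) + 42 = -84 + 42 = -42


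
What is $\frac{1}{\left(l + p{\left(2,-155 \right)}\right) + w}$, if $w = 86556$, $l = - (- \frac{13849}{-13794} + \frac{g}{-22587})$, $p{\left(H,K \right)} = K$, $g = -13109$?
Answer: $\frac{3147122}{271909501731} \approx 1.1574 \cdot 10^{-5}$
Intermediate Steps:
$l = - \frac{4986191}{3147122}$ ($l = - (- \frac{13849}{-13794} - \frac{13109}{-22587}) = - (\left(-13849\right) \left(- \frac{1}{13794}\right) - - \frac{13109}{22587}) = - (\frac{1259}{1254} + \frac{13109}{22587}) = \left(-1\right) \frac{4986191}{3147122} = - \frac{4986191}{3147122} \approx -1.5844$)
$\frac{1}{\left(l + p{\left(2,-155 \right)}\right) + w} = \frac{1}{\left(- \frac{4986191}{3147122} - 155\right) + 86556} = \frac{1}{- \frac{492790101}{3147122} + 86556} = \frac{1}{\frac{271909501731}{3147122}} = \frac{3147122}{271909501731}$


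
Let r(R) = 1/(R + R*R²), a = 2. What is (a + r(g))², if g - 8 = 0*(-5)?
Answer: 1083681/270400 ≈ 4.0077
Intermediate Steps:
g = 8 (g = 8 + 0*(-5) = 8 + 0 = 8)
r(R) = 1/(R + R³)
(a + r(g))² = (2 + 1/(8 + 8³))² = (2 + 1/(8 + 512))² = (2 + 1/520)² = (1041/520)² = 1083681/270400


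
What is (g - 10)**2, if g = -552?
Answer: 315844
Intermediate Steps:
(g - 10)**2 = (-552 - 10)**2 = (-562)**2 = 315844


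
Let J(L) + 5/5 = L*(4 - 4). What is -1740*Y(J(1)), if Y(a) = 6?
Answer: -10440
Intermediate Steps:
J(L) = -1 (J(L) = -1 + L*(4 - 4) = -1 + L*0 = -1 + 0 = -1)
-1740*Y(J(1)) = -1740*6 = -10440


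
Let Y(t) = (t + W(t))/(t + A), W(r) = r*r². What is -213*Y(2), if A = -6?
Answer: 1065/2 ≈ 532.50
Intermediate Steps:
W(r) = r³
Y(t) = (t + t³)/(-6 + t) (Y(t) = (t + t³)/(t - 6) = (t + t³)/(-6 + t))
-213*Y(2) = -213*(2 + 2³)/(-6 + 2) = -213*(2 + 8)/(-4) = -(-213)*10/4 = -213*(-5/2) = 1065/2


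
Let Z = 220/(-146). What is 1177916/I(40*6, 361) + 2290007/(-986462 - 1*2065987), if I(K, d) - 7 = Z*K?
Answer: -262532867679955/79024852161 ≈ -3322.2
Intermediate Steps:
Z = -110/73 (Z = 220*(-1/146) = -110/73 ≈ -1.5068)
I(K, d) = 7 - 110*K/73
1177916/I(40*6, 361) + 2290007/(-986462 - 1*2065987) = 1177916/(7 - 4400*6/73) + 2290007/(-986462 - 1*2065987) = 1177916/(7 - 110/73*240) + 2290007/(-986462 - 2065987) = 1177916/(7 - 26400/73) + 2290007/(-3052449) = 1177916/(-25889/73) + 2290007*(-1/3052449) = 1177916*(-73/25889) - 2290007/3052449 = -85987868/25889 - 2290007/3052449 = -262532867679955/79024852161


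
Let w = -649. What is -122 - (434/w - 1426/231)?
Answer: -1569490/13629 ≈ -115.16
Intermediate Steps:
-122 - (434/w - 1426/231) = -122 - (434/(-649) - 1426/231) = -122 - (434*(-1/649) - 1426*1/231) = -122 - (-434/649 - 1426/231) = -122 - 1*(-93248/13629) = -122 + 93248/13629 = -1569490/13629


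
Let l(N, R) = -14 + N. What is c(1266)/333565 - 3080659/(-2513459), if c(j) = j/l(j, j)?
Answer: 643279203123257/524839621535710 ≈ 1.2257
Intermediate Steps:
c(j) = j/(-14 + j)
c(1266)/333565 - 3080659/(-2513459) = (1266/(-14 + 1266))/333565 - 3080659/(-2513459) = (1266/1252)*(1/333565) - 3080659*(-1/2513459) = (1266*(1/1252))*(1/333565) + 3080659/2513459 = (633/626)*(1/333565) + 3080659/2513459 = 633/208811690 + 3080659/2513459 = 643279203123257/524839621535710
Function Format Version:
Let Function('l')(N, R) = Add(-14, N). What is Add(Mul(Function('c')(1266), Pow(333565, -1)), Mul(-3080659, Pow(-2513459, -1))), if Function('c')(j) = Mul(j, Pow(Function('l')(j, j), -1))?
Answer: Rational(643279203123257, 524839621535710) ≈ 1.2257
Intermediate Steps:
Function('c')(j) = Mul(j, Pow(Add(-14, j), -1))
Add(Mul(Function('c')(1266), Pow(333565, -1)), Mul(-3080659, Pow(-2513459, -1))) = Add(Mul(Mul(1266, Pow(Add(-14, 1266), -1)), Pow(333565, -1)), Mul(-3080659, Pow(-2513459, -1))) = Add(Mul(Mul(1266, Pow(1252, -1)), Rational(1, 333565)), Mul(-3080659, Rational(-1, 2513459))) = Add(Mul(Mul(1266, Rational(1, 1252)), Rational(1, 333565)), Rational(3080659, 2513459)) = Add(Mul(Rational(633, 626), Rational(1, 333565)), Rational(3080659, 2513459)) = Add(Rational(633, 208811690), Rational(3080659, 2513459)) = Rational(643279203123257, 524839621535710)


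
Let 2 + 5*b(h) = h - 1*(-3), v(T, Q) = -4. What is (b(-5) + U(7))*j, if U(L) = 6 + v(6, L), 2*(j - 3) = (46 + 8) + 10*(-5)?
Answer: 6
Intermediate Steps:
j = 5 (j = 3 + ((46 + 8) + 10*(-5))/2 = 3 + (54 - 50)/2 = 3 + (½)*4 = 3 + 2 = 5)
b(h) = ⅕ + h/5 (b(h) = -⅖ + (h - 1*(-3))/5 = -⅖ + (h + 3)/5 = -⅖ + (3 + h)/5 = -⅖ + (⅗ + h/5) = ⅕ + h/5)
U(L) = 2 (U(L) = 6 - 4 = 2)
(b(-5) + U(7))*j = ((⅕ + (⅕)*(-5)) + 2)*5 = ((⅕ - 1) + 2)*5 = (-⅘ + 2)*5 = (6/5)*5 = 6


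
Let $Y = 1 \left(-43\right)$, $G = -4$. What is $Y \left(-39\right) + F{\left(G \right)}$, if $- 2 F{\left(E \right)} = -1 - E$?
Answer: $\frac{3351}{2} \approx 1675.5$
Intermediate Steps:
$F{\left(E \right)} = \frac{1}{2} + \frac{E}{2}$ ($F{\left(E \right)} = - \frac{-1 - E}{2} = \frac{1}{2} + \frac{E}{2}$)
$Y = -43$
$Y \left(-39\right) + F{\left(G \right)} = \left(-43\right) \left(-39\right) + \left(\frac{1}{2} + \frac{1}{2} \left(-4\right)\right) = 1677 + \left(\frac{1}{2} - 2\right) = 1677 - \frac{3}{2} = \frac{3351}{2}$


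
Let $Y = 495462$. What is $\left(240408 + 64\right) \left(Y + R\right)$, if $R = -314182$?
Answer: $43592764160$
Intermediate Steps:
$\left(240408 + 64\right) \left(Y + R\right) = \left(240408 + 64\right) \left(495462 - 314182\right) = 240472 \cdot 181280 = 43592764160$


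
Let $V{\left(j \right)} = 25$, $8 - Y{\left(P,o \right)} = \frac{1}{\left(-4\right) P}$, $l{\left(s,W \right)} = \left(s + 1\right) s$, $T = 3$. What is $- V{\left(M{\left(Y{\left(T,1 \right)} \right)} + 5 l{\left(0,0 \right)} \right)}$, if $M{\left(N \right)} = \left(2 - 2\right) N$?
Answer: $-25$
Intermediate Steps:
$l{\left(s,W \right)} = s \left(1 + s\right)$ ($l{\left(s,W \right)} = \left(1 + s\right) s = s \left(1 + s\right)$)
$Y{\left(P,o \right)} = 8 + \frac{1}{4 P}$ ($Y{\left(P,o \right)} = 8 - \frac{1}{\left(-4\right) P} = 8 - - \frac{1}{4 P} = 8 + \frac{1}{4 P}$)
$M{\left(N \right)} = 0$ ($M{\left(N \right)} = 0 N = 0$)
$- V{\left(M{\left(Y{\left(T,1 \right)} \right)} + 5 l{\left(0,0 \right)} \right)} = \left(-1\right) 25 = -25$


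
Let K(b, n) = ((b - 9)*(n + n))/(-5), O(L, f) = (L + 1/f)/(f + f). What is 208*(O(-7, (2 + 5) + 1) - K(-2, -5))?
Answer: 35893/8 ≈ 4486.6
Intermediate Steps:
O(L, f) = (L + 1/f)/(2*f) (O(L, f) = (L + 1/f)/((2*f)) = (L + 1/f)*(1/(2*f)) = (L + 1/f)/(2*f))
K(b, n) = -2*n*(-9 + b)/5 (K(b, n) = ((-9 + b)*(2*n))*(-1/5) = (2*n*(-9 + b))*(-1/5) = -2*n*(-9 + b)/5)
208*(O(-7, (2 + 5) + 1) - K(-2, -5)) = 208*((1 - 7*((2 + 5) + 1))/(2*((2 + 5) + 1)**2) - 2*(-5)*(9 - 1*(-2))/5) = 208*((1 - 7*(7 + 1))/(2*(7 + 1)**2) - 2*(-5)*(9 + 2)/5) = 208*((1/2)*(1 - 7*8)/8**2 - 2*(-5)*11/5) = 208*((1/2)*(1/64)*(1 - 56) - 1*(-22)) = 208*((1/2)*(1/64)*(-55) + 22) = 208*(-55/128 + 22) = 208*(2761/128) = 35893/8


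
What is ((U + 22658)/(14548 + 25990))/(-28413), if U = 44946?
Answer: -33802/575903097 ≈ -5.8694e-5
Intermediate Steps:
((U + 22658)/(14548 + 25990))/(-28413) = ((44946 + 22658)/(14548 + 25990))/(-28413) = (67604/40538)*(-1/28413) = (67604*(1/40538))*(-1/28413) = (33802/20269)*(-1/28413) = -33802/575903097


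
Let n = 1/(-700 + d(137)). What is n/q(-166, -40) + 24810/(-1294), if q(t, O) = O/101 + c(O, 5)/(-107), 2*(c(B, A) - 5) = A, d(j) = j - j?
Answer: -43736139121/2281483750 ≈ -19.170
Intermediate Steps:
d(j) = 0
c(B, A) = 5 + A/2
q(t, O) = -15/214 + O/101 (q(t, O) = O/101 + (5 + (½)*5)/(-107) = O*(1/101) + (5 + 5/2)*(-1/107) = O/101 + (15/2)*(-1/107) = O/101 - 15/214 = -15/214 + O/101)
n = -1/700 (n = 1/(-700 + 0) = 1/(-700) = -1/700 ≈ -0.0014286)
n/q(-166, -40) + 24810/(-1294) = -1/(700*(-15/214 + (1/101)*(-40))) + 24810/(-1294) = -1/(700*(-15/214 - 40/101)) + 24810*(-1/1294) = -1/(700*(-10075/21614)) - 12405/647 = -1/700*(-21614/10075) - 12405/647 = 10807/3526250 - 12405/647 = -43736139121/2281483750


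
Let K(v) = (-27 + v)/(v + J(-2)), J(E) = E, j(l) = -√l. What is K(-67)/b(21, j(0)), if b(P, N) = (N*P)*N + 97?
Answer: 94/6693 ≈ 0.014045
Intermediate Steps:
b(P, N) = 97 + P*N² (b(P, N) = P*N² + 97 = 97 + P*N²)
K(v) = (-27 + v)/(-2 + v) (K(v) = (-27 + v)/(v - 2) = (-27 + v)/(-2 + v))
K(-67)/b(21, j(0)) = ((-27 - 67)/(-2 - 67))/(97 + 21*(-√0)²) = (-94/(-69))/(97 + 21*(-1*0)²) = (-1/69*(-94))/(97 + 21*0²) = 94/(69*(97 + 21*0)) = 94/(69*(97 + 0)) = (94/69)/97 = (94/69)*(1/97) = 94/6693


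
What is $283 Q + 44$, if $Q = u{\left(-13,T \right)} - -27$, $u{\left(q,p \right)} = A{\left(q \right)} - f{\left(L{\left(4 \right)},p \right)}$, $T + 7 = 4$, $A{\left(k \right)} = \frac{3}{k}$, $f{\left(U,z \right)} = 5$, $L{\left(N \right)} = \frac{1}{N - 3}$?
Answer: $\frac{80661}{13} \approx 6204.7$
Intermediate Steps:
$L{\left(N \right)} = \frac{1}{-3 + N}$
$T = -3$ ($T = -7 + 4 = -3$)
$u{\left(q,p \right)} = -5 + \frac{3}{q}$ ($u{\left(q,p \right)} = \frac{3}{q} - 5 = -5 + \frac{3}{q}$)
$Q = \frac{283}{13}$ ($Q = \left(-5 + \frac{3}{-13}\right) - -27 = \left(-5 + 3 \left(- \frac{1}{13}\right)\right) + 27 = \left(-5 - \frac{3}{13}\right) + 27 = - \frac{68}{13} + 27 = \frac{283}{13} \approx 21.769$)
$283 Q + 44 = 283 \cdot \frac{283}{13} + 44 = \frac{80089}{13} + 44 = \frac{80661}{13}$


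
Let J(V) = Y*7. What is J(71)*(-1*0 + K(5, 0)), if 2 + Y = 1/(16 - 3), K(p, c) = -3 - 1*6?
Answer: 1575/13 ≈ 121.15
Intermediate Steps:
K(p, c) = -9 (K(p, c) = -3 - 6 = -9)
Y = -25/13 (Y = -2 + 1/(16 - 3) = -2 + 1/13 = -25/13 ≈ -1.9231)
J(V) = -175/13 (J(V) = -25/13*7 = -175/13)
J(71)*(-1*0 + K(5, 0)) = -175*(-1*0 - 9)/13 = -175*(0 - 9)/13 = -175/13*(-9) = 1575/13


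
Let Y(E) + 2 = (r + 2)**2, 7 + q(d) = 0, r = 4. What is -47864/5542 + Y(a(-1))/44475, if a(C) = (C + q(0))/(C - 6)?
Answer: -1064281486/123240225 ≈ -8.6358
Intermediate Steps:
q(d) = -7 (q(d) = -7 + 0 = -7)
a(C) = (-7 + C)/(-6 + C) (a(C) = (C - 7)/(C - 6) = (-7 + C)/(-6 + C))
Y(E) = 34 (Y(E) = -2 + (4 + 2)**2 = -2 + 6**2 = -2 + 36 = 34)
-47864/5542 + Y(a(-1))/44475 = -47864/5542 + 34/44475 = -47864*1/5542 + 34*(1/44475) = -23932/2771 + 34/44475 = -1064281486/123240225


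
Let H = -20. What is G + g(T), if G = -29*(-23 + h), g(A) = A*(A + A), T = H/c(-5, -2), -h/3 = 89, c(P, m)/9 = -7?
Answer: 33380090/3969 ≈ 8410.2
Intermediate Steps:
c(P, m) = -63 (c(P, m) = 9*(-7) = -63)
h = -267 (h = -3*89 = -267)
T = 20/63 (T = -20/(-63) = -20*(-1/63) = 20/63 ≈ 0.31746)
g(A) = 2*A**2 (g(A) = A*(2*A) = 2*A**2)
G = 8410 (G = -29*(-23 - 267) = -29*(-290) = 8410)
G + g(T) = 8410 + 2*(20/63)**2 = 8410 + 2*(400/3969) = 8410 + 800/3969 = 33380090/3969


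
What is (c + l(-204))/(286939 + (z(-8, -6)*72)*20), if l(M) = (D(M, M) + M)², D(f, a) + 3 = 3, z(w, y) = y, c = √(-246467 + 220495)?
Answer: 41616/278299 + 2*I*√6493/278299 ≈ 0.14954 + 0.00057908*I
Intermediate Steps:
c = 2*I*√6493 (c = √(-25972) = 2*I*√6493 ≈ 161.16*I)
D(f, a) = 0 (D(f, a) = -3 + 3 = 0)
l(M) = M² (l(M) = (0 + M)² = M²)
(c + l(-204))/(286939 + (z(-8, -6)*72)*20) = (2*I*√6493 + (-204)²)/(286939 - 6*72*20) = (2*I*√6493 + 41616)/(286939 - 432*20) = (41616 + 2*I*√6493)/(286939 - 8640) = (41616 + 2*I*√6493)/278299 = (41616 + 2*I*√6493)*(1/278299) = 41616/278299 + 2*I*√6493/278299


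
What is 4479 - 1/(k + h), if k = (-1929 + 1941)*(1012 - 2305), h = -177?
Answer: 70288948/15693 ≈ 4479.0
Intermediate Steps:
k = -15516 (k = 12*(-1293) = -15516)
4479 - 1/(k + h) = 4479 - 1/(-15516 - 177) = 4479 - 1/(-15693) = 4479 - 1*(-1/15693) = 4479 + 1/15693 = 70288948/15693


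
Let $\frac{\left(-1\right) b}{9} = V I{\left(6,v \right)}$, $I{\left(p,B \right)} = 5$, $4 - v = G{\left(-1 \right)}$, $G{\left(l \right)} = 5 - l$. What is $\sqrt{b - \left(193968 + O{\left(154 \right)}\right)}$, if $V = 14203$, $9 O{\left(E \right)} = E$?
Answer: $\frac{i \sqrt{7498081}}{3} \approx 912.75 i$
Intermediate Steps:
$O{\left(E \right)} = \frac{E}{9}$
$v = -2$ ($v = 4 - \left(5 - -1\right) = 4 - \left(5 + 1\right) = 4 - 6 = -2$)
$b = -639135$ ($b = - 9 \cdot 14203 \cdot 5 = \left(-9\right) 71015 = -639135$)
$\sqrt{b - \left(193968 + O{\left(154 \right)}\right)} = \sqrt{-639135 - \left(193968 + \frac{1}{9} \cdot 154\right)} = \sqrt{-639135 - \frac{1745866}{9}} = \sqrt{- \frac{7498081}{9}} = \frac{i \sqrt{7498081}}{3}$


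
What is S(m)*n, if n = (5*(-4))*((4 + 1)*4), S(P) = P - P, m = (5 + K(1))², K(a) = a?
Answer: 0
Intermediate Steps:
m = 36 (m = (5 + 1)² = 6² = 36)
S(P) = 0
n = -400 (n = -100*4 = -20*20 = -400)
S(m)*n = 0*(-400) = 0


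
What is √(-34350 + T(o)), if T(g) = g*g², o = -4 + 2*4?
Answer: I*√34286 ≈ 185.16*I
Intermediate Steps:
o = 4 (o = -4 + 8 = 4)
T(g) = g³
√(-34350 + T(o)) = √(-34350 + 4³) = √(-34350 + 64) = √(-34286) = I*√34286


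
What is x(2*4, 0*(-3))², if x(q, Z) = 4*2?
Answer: 64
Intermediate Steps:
x(q, Z) = 8
x(2*4, 0*(-3))² = 8² = 64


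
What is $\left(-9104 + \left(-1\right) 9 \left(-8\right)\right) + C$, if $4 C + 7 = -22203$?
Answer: $- \frac{29169}{2} \approx -14585.0$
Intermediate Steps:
$C = - \frac{11105}{2}$ ($C = - \frac{7}{4} + \frac{1}{4} \left(-22203\right) = - \frac{7}{4} - \frac{22203}{4} = - \frac{11105}{2} \approx -5552.5$)
$\left(-9104 + \left(-1\right) 9 \left(-8\right)\right) + C = \left(-9104 + \left(-1\right) 9 \left(-8\right)\right) - \frac{11105}{2} = \left(-9104 - -72\right) - \frac{11105}{2} = \left(-9104 + 72\right) - \frac{11105}{2} = -9032 - \frac{11105}{2} = - \frac{29169}{2}$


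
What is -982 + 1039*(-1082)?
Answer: -1125180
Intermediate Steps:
-982 + 1039*(-1082) = -982 - 1124198 = -1125180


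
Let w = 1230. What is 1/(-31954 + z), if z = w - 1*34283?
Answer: -1/65007 ≈ -1.5383e-5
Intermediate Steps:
z = -33053 (z = 1230 - 1*34283 = 1230 - 34283 = -33053)
1/(-31954 + z) = 1/(-31954 - 33053) = 1/(-65007) = -1/65007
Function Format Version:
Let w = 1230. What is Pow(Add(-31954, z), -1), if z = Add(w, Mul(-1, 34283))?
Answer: Rational(-1, 65007) ≈ -1.5383e-5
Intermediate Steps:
z = -33053 (z = Add(1230, Mul(-1, 34283)) = Add(1230, -34283) = -33053)
Pow(Add(-31954, z), -1) = Pow(Add(-31954, -33053), -1) = Pow(-65007, -1) = Rational(-1, 65007)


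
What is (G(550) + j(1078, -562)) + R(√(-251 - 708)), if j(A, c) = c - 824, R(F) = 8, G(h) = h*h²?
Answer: 166373622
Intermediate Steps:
G(h) = h³
j(A, c) = -824 + c
(G(550) + j(1078, -562)) + R(√(-251 - 708)) = (550³ + (-824 - 562)) + 8 = (166375000 - 1386) + 8 = 166373614 + 8 = 166373622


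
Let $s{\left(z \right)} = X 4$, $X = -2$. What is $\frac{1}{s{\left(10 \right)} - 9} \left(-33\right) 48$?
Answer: $\frac{1584}{17} \approx 93.177$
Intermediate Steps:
$s{\left(z \right)} = -8$ ($s{\left(z \right)} = \left(-2\right) 4 = -8$)
$\frac{1}{s{\left(10 \right)} - 9} \left(-33\right) 48 = \frac{1}{-8 - 9} \left(-33\right) 48 = \frac{1}{-17} \left(-33\right) 48 = \left(- \frac{1}{17}\right) \left(-33\right) 48 = \frac{33}{17} \cdot 48 = \frac{1584}{17}$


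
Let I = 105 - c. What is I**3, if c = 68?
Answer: 50653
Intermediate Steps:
I = 37 (I = 105 - 1*68 = 105 - 68 = 37)
I**3 = 37**3 = 50653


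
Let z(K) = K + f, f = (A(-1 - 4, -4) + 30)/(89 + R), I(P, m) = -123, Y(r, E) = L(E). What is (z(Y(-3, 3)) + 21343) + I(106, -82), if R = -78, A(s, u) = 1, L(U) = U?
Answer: 233484/11 ≈ 21226.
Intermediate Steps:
Y(r, E) = E
f = 31/11 (f = (1 + 30)/(89 - 78) = 31/11 ≈ 2.8182)
z(K) = 31/11 + K (z(K) = K + 31/11 = 31/11 + K)
(z(Y(-3, 3)) + 21343) + I(106, -82) = ((31/11 + 3) + 21343) - 123 = (64/11 + 21343) - 123 = 234837/11 - 123 = 233484/11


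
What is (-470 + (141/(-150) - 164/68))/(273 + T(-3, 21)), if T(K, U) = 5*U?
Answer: -402349/321300 ≈ -1.2523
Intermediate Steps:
(-470 + (141/(-150) - 164/68))/(273 + T(-3, 21)) = (-470 + (141/(-150) - 164/68))/(273 + 5*21) = (-470 + (141*(-1/150) - 164*1/68))/(273 + 105) = (-470 + (-47/50 - 41/17))/378 = (-470 - 2849/850)*(1/378) = -402349/850*1/378 = -402349/321300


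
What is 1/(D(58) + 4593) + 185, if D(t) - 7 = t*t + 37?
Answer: 1480186/8001 ≈ 185.00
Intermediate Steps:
D(t) = 44 + t**2 (D(t) = 7 + (t*t + 37) = 7 + (t**2 + 37) = 7 + (37 + t**2) = 44 + t**2)
1/(D(58) + 4593) + 185 = 1/((44 + 58**2) + 4593) + 185 = 1/((44 + 3364) + 4593) + 185 = 1/(3408 + 4593) + 185 = 1/8001 + 185 = 1480186/8001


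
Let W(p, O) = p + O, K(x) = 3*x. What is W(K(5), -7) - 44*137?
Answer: -6020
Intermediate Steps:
W(p, O) = O + p
W(K(5), -7) - 44*137 = (-7 + 3*5) - 44*137 = (-7 + 15) - 6028 = 8 - 6028 = -6020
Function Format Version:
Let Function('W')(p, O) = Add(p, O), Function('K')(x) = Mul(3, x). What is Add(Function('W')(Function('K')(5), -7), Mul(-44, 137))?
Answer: -6020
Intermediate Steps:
Function('W')(p, O) = Add(O, p)
Add(Function('W')(Function('K')(5), -7), Mul(-44, 137)) = Add(Add(-7, Mul(3, 5)), Mul(-44, 137)) = Add(Add(-7, 15), -6028) = Add(8, -6028) = -6020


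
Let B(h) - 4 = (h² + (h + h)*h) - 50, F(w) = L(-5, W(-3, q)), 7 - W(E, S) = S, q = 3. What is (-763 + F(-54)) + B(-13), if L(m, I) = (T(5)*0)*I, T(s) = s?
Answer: -302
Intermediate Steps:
W(E, S) = 7 - S
L(m, I) = 0 (L(m, I) = (5*0)*I = 0*I = 0)
F(w) = 0
B(h) = -46 + 3*h² (B(h) = 4 + ((h² + (h + h)*h) - 50) = 4 + ((h² + (2*h)*h) - 50) = 4 + ((h² + 2*h²) - 50) = 4 + (3*h² - 50) = 4 + (-50 + 3*h²) = -46 + 3*h²)
(-763 + F(-54)) + B(-13) = (-763 + 0) + (-46 + 3*(-13)²) = -763 + (-46 + 3*169) = -763 + (-46 + 507) = -763 + 461 = -302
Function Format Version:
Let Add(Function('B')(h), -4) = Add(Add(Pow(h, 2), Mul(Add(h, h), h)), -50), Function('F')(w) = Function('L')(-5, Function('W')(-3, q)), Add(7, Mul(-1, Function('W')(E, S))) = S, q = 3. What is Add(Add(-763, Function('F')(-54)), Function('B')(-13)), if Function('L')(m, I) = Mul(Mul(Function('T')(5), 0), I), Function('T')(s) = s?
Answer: -302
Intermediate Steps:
Function('W')(E, S) = Add(7, Mul(-1, S))
Function('L')(m, I) = 0 (Function('L')(m, I) = Mul(Mul(5, 0), I) = Mul(0, I) = 0)
Function('F')(w) = 0
Function('B')(h) = Add(-46, Mul(3, Pow(h, 2))) (Function('B')(h) = Add(4, Add(Add(Pow(h, 2), Mul(Add(h, h), h)), -50)) = Add(4, Add(Add(Pow(h, 2), Mul(Mul(2, h), h)), -50)) = Add(4, Add(Add(Pow(h, 2), Mul(2, Pow(h, 2))), -50)) = Add(4, Add(Mul(3, Pow(h, 2)), -50)) = Add(4, Add(-50, Mul(3, Pow(h, 2)))) = Add(-46, Mul(3, Pow(h, 2))))
Add(Add(-763, Function('F')(-54)), Function('B')(-13)) = Add(Add(-763, 0), Add(-46, Mul(3, Pow(-13, 2)))) = Add(-763, Add(-46, Mul(3, 169))) = Add(-763, Add(-46, 507)) = Add(-763, 461) = -302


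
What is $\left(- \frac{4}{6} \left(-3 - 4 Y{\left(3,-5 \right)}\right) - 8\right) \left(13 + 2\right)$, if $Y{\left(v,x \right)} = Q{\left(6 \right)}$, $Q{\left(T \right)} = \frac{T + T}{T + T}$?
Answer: $-50$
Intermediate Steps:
$Q{\left(T \right)} = 1$ ($Q{\left(T \right)} = \frac{2 T}{2 T} = 2 T \frac{1}{2 T} = 1$)
$Y{\left(v,x \right)} = 1$
$\left(- \frac{4}{6} \left(-3 - 4 Y{\left(3,-5 \right)}\right) - 8\right) \left(13 + 2\right) = \left(- \frac{4}{6} \left(-3 - 4\right) - 8\right) \left(13 + 2\right) = \left(\left(-4\right) \frac{1}{6} \left(-3 - 4\right) - 8\right) 15 = \left(\left(- \frac{2}{3}\right) \left(-7\right) - 8\right) 15 = \left(\frac{14}{3} - 8\right) 15 = \left(- \frac{10}{3}\right) 15 = -50$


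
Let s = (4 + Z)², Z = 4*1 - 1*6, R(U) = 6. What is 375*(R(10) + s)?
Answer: 3750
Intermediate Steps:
Z = -2 (Z = 4 - 6 = -2)
s = 4 (s = (4 - 2)² = 2² = 4)
375*(R(10) + s) = 375*(6 + 4) = 375*10 = 3750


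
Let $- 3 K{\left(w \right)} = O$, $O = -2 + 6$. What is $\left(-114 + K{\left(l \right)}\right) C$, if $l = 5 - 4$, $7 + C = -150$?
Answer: $\frac{54322}{3} \approx 18107.0$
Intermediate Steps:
$C = -157$ ($C = -7 - 150 = -157$)
$O = 4$
$l = 1$ ($l = 5 - 4 = 1$)
$K{\left(w \right)} = - \frac{4}{3}$ ($K{\left(w \right)} = \left(- \frac{1}{3}\right) 4 = - \frac{4}{3}$)
$\left(-114 + K{\left(l \right)}\right) C = \left(-114 - \frac{4}{3}\right) \left(-157\right) = \left(- \frac{346}{3}\right) \left(-157\right) = \frac{54322}{3}$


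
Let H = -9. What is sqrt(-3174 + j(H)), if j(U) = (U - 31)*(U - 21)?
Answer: I*sqrt(1974) ≈ 44.43*I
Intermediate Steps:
j(U) = (-31 + U)*(-21 + U)
sqrt(-3174 + j(H)) = sqrt(-3174 + (651 + (-9)**2 - 52*(-9))) = sqrt(-3174 + (651 + 81 + 468)) = sqrt(-3174 + 1200) = sqrt(-1974) = I*sqrt(1974)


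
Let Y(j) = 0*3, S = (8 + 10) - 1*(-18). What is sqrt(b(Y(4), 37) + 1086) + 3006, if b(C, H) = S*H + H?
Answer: 3006 + sqrt(2455) ≈ 3055.5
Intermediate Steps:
S = 36 (S = 18 + 18 = 36)
Y(j) = 0
b(C, H) = 37*H (b(C, H) = 36*H + H = 37*H)
sqrt(b(Y(4), 37) + 1086) + 3006 = sqrt(37*37 + 1086) + 3006 = sqrt(1369 + 1086) + 3006 = sqrt(2455) + 3006 = 3006 + sqrt(2455)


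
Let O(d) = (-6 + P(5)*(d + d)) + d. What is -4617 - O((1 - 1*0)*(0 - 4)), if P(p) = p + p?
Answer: -4527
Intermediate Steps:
P(p) = 2*p
O(d) = -6 + 21*d (O(d) = (-6 + (2*5)*(d + d)) + d = (-6 + 10*(2*d)) + d = (-6 + 20*d) + d = -6 + 21*d)
-4617 - O((1 - 1*0)*(0 - 4)) = -4617 - (-6 + 21*((1 - 1*0)*(0 - 4))) = -4617 - (-6 + 21*((1 + 0)*(-4))) = -4617 - (-6 + 21*(1*(-4))) = -4617 - (-6 + 21*(-4)) = -4617 - (-6 - 84) = -4617 - 1*(-90) = -4617 + 90 = -4527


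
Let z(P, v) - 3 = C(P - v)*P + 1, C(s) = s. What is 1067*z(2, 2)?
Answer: 4268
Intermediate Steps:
z(P, v) = 4 + P*(P - v) (z(P, v) = 3 + ((P - v)*P + 1) = 3 + (P*(P - v) + 1) = 3 + (1 + P*(P - v)) = 4 + P*(P - v))
1067*z(2, 2) = 1067*(4 + 2*(2 - 1*2)) = 1067*(4 + 2*(2 - 2)) = 1067*(4 + 2*0) = 1067*(4 + 0) = 1067*4 = 4268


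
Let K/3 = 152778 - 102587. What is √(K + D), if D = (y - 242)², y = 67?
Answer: √181198 ≈ 425.67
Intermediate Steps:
D = 30625 (D = (67 - 242)² = (-175)² = 30625)
K = 150573 (K = 3*(152778 - 102587) = 3*50191 = 150573)
√(K + D) = √(150573 + 30625) = √181198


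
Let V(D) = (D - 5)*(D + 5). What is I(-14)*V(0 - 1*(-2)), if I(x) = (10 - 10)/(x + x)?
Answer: 0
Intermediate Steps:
V(D) = (-5 + D)*(5 + D)
I(x) = 0 (I(x) = 0/((2*x)) = 0*(1/(2*x)) = 0)
I(-14)*V(0 - 1*(-2)) = 0*(-25 + (0 - 1*(-2))**2) = 0*(-25 + (0 + 2)**2) = 0*(-25 + 2**2) = 0*(-25 + 4) = 0*(-21) = 0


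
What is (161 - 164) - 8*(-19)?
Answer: 149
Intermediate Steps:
(161 - 164) - 8*(-19) = -3 + 152 = 149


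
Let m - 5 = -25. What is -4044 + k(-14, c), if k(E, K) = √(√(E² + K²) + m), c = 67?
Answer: -4044 + √(-20 + √4685) ≈ -4037.0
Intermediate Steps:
m = -20 (m = 5 - 25 = -20)
k(E, K) = √(-20 + √(E² + K²)) (k(E, K) = √(√(E² + K²) - 20) = √(-20 + √(E² + K²)))
-4044 + k(-14, c) = -4044 + √(-20 + √((-14)² + 67²)) = -4044 + √(-20 + √(196 + 4489)) = -4044 + √(-20 + √4685)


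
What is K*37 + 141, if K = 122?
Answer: 4655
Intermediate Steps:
K*37 + 141 = 122*37 + 141 = 4514 + 141 = 4655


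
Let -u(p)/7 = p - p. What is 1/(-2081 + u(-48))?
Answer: -1/2081 ≈ -0.00048054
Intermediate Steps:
u(p) = 0 (u(p) = -7*(p - p) = -7*0 = 0)
1/(-2081 + u(-48)) = 1/(-2081 + 0) = 1/(-2081) = -1/2081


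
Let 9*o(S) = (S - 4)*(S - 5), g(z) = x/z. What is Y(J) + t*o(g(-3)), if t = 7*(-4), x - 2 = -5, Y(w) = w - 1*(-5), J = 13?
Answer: -58/3 ≈ -19.333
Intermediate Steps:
Y(w) = 5 + w (Y(w) = w + 5 = 5 + w)
x = -3 (x = 2 - 5 = -3)
g(z) = -3/z
o(S) = (-5 + S)*(-4 + S)/9 (o(S) = ((S - 4)*(S - 5))/9 = ((-4 + S)*(-5 + S))/9 = ((-5 + S)*(-4 + S))/9 = (-5 + S)*(-4 + S)/9)
t = -28
Y(J) + t*o(g(-3)) = (5 + 13) - 28*(20/9 - (-3)/(-3) + (-3/(-3))²/9) = 18 - 28*(20/9 - (-3)*(-1)/3 + (-3*(-⅓))²/9) = 18 - 28*(20/9 - 1*1 + (⅑)*1²) = 18 - 28*(20/9 - 1 + (⅑)*1) = 18 - 28*(20/9 - 1 + ⅑) = 18 - 28*4/3 = 18 - 112/3 = -58/3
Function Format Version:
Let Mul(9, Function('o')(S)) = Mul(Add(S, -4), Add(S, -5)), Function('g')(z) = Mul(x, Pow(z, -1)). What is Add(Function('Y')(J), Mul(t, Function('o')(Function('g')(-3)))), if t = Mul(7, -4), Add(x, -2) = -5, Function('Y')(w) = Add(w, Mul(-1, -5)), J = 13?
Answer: Rational(-58, 3) ≈ -19.333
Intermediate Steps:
Function('Y')(w) = Add(5, w) (Function('Y')(w) = Add(w, 5) = Add(5, w))
x = -3 (x = Add(2, -5) = -3)
Function('g')(z) = Mul(-3, Pow(z, -1))
Function('o')(S) = Mul(Rational(1, 9), Add(-5, S), Add(-4, S)) (Function('o')(S) = Mul(Rational(1, 9), Mul(Add(S, -4), Add(S, -5))) = Mul(Rational(1, 9), Mul(Add(-4, S), Add(-5, S))) = Mul(Rational(1, 9), Mul(Add(-5, S), Add(-4, S))) = Mul(Rational(1, 9), Add(-5, S), Add(-4, S)))
t = -28
Add(Function('Y')(J), Mul(t, Function('o')(Function('g')(-3)))) = Add(Add(5, 13), Mul(-28, Add(Rational(20, 9), Mul(-1, Mul(-3, Pow(-3, -1))), Mul(Rational(1, 9), Pow(Mul(-3, Pow(-3, -1)), 2))))) = Add(18, Mul(-28, Add(Rational(20, 9), Mul(-1, Mul(-3, Rational(-1, 3))), Mul(Rational(1, 9), Pow(Mul(-3, Rational(-1, 3)), 2))))) = Add(18, Mul(-28, Add(Rational(20, 9), Mul(-1, 1), Mul(Rational(1, 9), Pow(1, 2))))) = Add(18, Mul(-28, Add(Rational(20, 9), -1, Mul(Rational(1, 9), 1)))) = Add(18, Mul(-28, Add(Rational(20, 9), -1, Rational(1, 9)))) = Add(18, Mul(-28, Rational(4, 3))) = Add(18, Rational(-112, 3)) = Rational(-58, 3)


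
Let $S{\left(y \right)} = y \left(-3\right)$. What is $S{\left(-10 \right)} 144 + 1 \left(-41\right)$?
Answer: $4279$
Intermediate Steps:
$S{\left(y \right)} = - 3 y$
$S{\left(-10 \right)} 144 + 1 \left(-41\right) = \left(-3\right) \left(-10\right) 144 + 1 \left(-41\right) = 30 \cdot 144 - 41 = 4320 - 41 = 4279$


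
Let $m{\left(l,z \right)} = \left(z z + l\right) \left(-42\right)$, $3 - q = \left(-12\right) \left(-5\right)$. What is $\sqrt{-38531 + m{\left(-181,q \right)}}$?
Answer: $i \sqrt{167387} \approx 409.13 i$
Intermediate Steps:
$q = -57$ ($q = 3 - \left(-12\right) \left(-5\right) = 3 - 60 = -57$)
$m{\left(l,z \right)} = - 42 l - 42 z^{2}$ ($m{\left(l,z \right)} = \left(z^{2} + l\right) \left(-42\right) = \left(l + z^{2}\right) \left(-42\right) = - 42 l - 42 z^{2}$)
$\sqrt{-38531 + m{\left(-181,q \right)}} = \sqrt{-38531 - \left(-7602 + 42 \left(-57\right)^{2}\right)} = \sqrt{-38531 + \left(7602 - 136458\right)} = \sqrt{-38531 - 128856} = \sqrt{-167387} = i \sqrt{167387}$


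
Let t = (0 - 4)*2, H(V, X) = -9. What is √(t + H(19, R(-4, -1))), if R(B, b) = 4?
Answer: I*√17 ≈ 4.1231*I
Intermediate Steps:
t = -8 (t = -4*2 = -8)
√(t + H(19, R(-4, -1))) = √(-8 - 9) = √(-17) = I*√17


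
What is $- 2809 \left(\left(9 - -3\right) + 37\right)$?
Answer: $-137641$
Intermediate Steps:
$- 2809 \left(\left(9 - -3\right) + 37\right) = - 2809 \left(\left(9 + 3\right) + 37\right) = - 2809 \left(12 + 37\right) = \left(-2809\right) 49 = -137641$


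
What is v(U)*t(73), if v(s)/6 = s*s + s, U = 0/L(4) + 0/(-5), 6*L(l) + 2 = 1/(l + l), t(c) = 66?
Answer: 0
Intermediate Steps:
L(l) = -⅓ + 1/(12*l) (L(l) = -⅓ + 1/(6*(l + l)) = -⅓ + 1/(6*((2*l))) = -⅓ + (1/(2*l))/6 = -⅓ + 1/(12*l))
U = 0 (U = 0/(((1/12)*(1 - 4*4)/4)) + 0/(-5) = 0/(((1/12)*(¼)*(1 - 16))) + 0*(-⅕) = 0/(((1/12)*(¼)*(-15))) + 0 = 0/(-5/16) + 0 = 0*(-16/5) + 0 = 0 + 0 = 0)
v(s) = 6*s + 6*s² (v(s) = 6*(s*s + s) = 6*(s² + s) = 6*(s + s²) = 6*s + 6*s²)
v(U)*t(73) = (6*0*(1 + 0))*66 = (6*0*1)*66 = 0*66 = 0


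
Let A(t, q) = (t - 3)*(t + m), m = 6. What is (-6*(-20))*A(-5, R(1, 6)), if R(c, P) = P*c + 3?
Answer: -960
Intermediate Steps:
R(c, P) = 3 + P*c
A(t, q) = (-3 + t)*(6 + t) (A(t, q) = (t - 3)*(t + 6) = (-3 + t)*(6 + t))
(-6*(-20))*A(-5, R(1, 6)) = (-6*(-20))*(-18 + (-5)² + 3*(-5)) = 120*(-18 + 25 - 15) = 120*(-8) = -960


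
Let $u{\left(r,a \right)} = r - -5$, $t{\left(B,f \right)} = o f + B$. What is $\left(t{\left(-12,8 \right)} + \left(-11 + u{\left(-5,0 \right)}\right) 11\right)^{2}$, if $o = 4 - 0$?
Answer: $10201$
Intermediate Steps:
$o = 4$ ($o = 4 + 0 = 4$)
$t{\left(B,f \right)} = B + 4 f$ ($t{\left(B,f \right)} = 4 f + B = B + 4 f$)
$u{\left(r,a \right)} = 5 + r$ ($u{\left(r,a \right)} = r + 5 = 5 + r$)
$\left(t{\left(-12,8 \right)} + \left(-11 + u{\left(-5,0 \right)}\right) 11\right)^{2} = \left(\left(-12 + 4 \cdot 8\right) + \left(-11 + \left(5 - 5\right)\right) 11\right)^{2} = \left(\left(-12 + 32\right) + \left(-11 + 0\right) 11\right)^{2} = \left(20 - 121\right)^{2} = \left(-101\right)^{2} = 10201$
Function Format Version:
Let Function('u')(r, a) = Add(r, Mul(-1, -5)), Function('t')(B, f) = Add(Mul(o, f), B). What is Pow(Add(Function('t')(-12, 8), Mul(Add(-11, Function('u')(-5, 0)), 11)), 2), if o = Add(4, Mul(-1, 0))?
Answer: 10201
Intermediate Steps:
o = 4 (o = Add(4, 0) = 4)
Function('t')(B, f) = Add(B, Mul(4, f)) (Function('t')(B, f) = Add(Mul(4, f), B) = Add(B, Mul(4, f)))
Function('u')(r, a) = Add(5, r) (Function('u')(r, a) = Add(r, 5) = Add(5, r))
Pow(Add(Function('t')(-12, 8), Mul(Add(-11, Function('u')(-5, 0)), 11)), 2) = Pow(Add(Add(-12, Mul(4, 8)), Mul(Add(-11, Add(5, -5)), 11)), 2) = Pow(Add(Add(-12, 32), Mul(Add(-11, 0), 11)), 2) = Pow(Add(20, Mul(-11, 11)), 2) = Pow(Add(20, -121), 2) = Pow(-101, 2) = 10201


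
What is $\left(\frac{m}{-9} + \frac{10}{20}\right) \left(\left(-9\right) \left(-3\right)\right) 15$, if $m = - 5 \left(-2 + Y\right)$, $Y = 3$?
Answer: $\frac{855}{2} \approx 427.5$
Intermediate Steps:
$m = -5$ ($m = - 5 \left(-2 + 3\right) = \left(-5\right) 1 = -5$)
$\left(\frac{m}{-9} + \frac{10}{20}\right) \left(\left(-9\right) \left(-3\right)\right) 15 = \left(- \frac{5}{-9} + \frac{10}{20}\right) \left(\left(-9\right) \left(-3\right)\right) 15 = \left(\left(-5\right) \left(- \frac{1}{9}\right) + 10 \cdot \frac{1}{20}\right) 27 \cdot 15 = \left(\frac{5}{9} + \frac{1}{2}\right) 27 \cdot 15 = \frac{19}{18} \cdot 27 \cdot 15 = \frac{57}{2} \cdot 15 = \frac{855}{2}$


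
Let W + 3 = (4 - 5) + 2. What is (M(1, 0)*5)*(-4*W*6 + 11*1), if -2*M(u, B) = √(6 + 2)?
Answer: -295*√2 ≈ -417.19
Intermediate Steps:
M(u, B) = -√2 (M(u, B) = -√(6 + 2)/2 = -√2)
W = -2 (W = -3 + ((4 - 5) + 2) = -3 + (-1 + 2) = -3 + 1 = -2)
(M(1, 0)*5)*(-4*W*6 + 11*1) = (-√2*5)*(-4*(-2)*6 + 11*1) = (-5*√2)*(8*6 + 11) = (-5*√2)*(48 + 11) = -5*√2*59 = -295*√2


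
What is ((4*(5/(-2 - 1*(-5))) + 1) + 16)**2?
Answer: 5041/9 ≈ 560.11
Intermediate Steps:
((4*(5/(-2 - 1*(-5))) + 1) + 16)**2 = ((4*(5/(-2 + 5)) + 1) + 16)**2 = ((4*(5/3) + 1) + 16)**2 = ((20/3 + 1) + 16)**2 = (23/3 + 16)**2 = (71/3)**2 = 5041/9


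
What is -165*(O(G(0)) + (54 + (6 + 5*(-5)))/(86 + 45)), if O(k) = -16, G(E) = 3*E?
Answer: 340065/131 ≈ 2595.9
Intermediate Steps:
-165*(O(G(0)) + (54 + (6 + 5*(-5)))/(86 + 45)) = -165*(-16 + (54 + (6 + 5*(-5)))/(86 + 45)) = -165*(-16 + (54 + (6 - 25))/131) = -165*(-16 + (54 - 19)*(1/131)) = -165*(-16 + 35*(1/131)) = -165*(-16 + 35/131) = -165*(-2061/131) = 340065/131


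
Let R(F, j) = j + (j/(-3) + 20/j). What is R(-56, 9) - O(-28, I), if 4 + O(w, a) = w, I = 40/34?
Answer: 362/9 ≈ 40.222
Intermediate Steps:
R(F, j) = 20/j + 2*j/3 (R(F, j) = j + (j*(-⅓) + 20/j) = j + (-j/3 + 20/j) = j + (20/j - j/3) = 20/j + 2*j/3)
I = 20/17 (I = 40*(1/34) = 20/17 ≈ 1.1765)
O(w, a) = -4 + w
R(-56, 9) - O(-28, I) = (20/9 + (⅔)*9) - (-4 - 28) = (20*(⅑) + 6) - 1*(-32) = (20/9 + 6) + 32 = 74/9 + 32 = 362/9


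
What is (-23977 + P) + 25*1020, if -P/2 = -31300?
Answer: 64123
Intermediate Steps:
P = 62600 (P = -2*(-31300) = 62600)
(-23977 + P) + 25*1020 = (-23977 + 62600) + 25*1020 = 38623 + 25500 = 64123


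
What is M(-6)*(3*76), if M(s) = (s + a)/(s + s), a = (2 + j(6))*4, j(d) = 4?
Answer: -342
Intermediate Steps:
a = 24 (a = (2 + 4)*4 = 6*4 = 24)
M(s) = (24 + s)/(2*s) (M(s) = (s + 24)/(s + s) = (24 + s)/((2*s)) = (24 + s)*(1/(2*s)) = (24 + s)/(2*s))
M(-6)*(3*76) = ((1/2)*(24 - 6)/(-6))*(3*76) = ((1/2)*(-1/6)*18)*228 = -3/2*228 = -342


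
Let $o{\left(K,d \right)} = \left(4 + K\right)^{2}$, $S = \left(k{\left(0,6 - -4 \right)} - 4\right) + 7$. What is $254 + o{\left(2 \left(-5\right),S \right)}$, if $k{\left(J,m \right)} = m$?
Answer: $290$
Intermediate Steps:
$S = 13$ ($S = \left(\left(6 - -4\right) - 4\right) + 7 = \left(\left(6 + 4\right) - 4\right) + 7 = \left(10 - 4\right) + 7 = 6 + 7 = 13$)
$254 + o{\left(2 \left(-5\right),S \right)} = 254 + \left(4 + 2 \left(-5\right)\right)^{2} = 254 + \left(4 - 10\right)^{2} = 254 + \left(-6\right)^{2} = 254 + 36 = 290$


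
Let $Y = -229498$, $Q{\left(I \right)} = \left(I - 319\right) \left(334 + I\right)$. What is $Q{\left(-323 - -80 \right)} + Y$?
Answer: $-280640$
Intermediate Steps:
$Q{\left(I \right)} = \left(-319 + I\right) \left(334 + I\right)$
$Q{\left(-323 - -80 \right)} + Y = \left(-106546 + \left(-323 - -80\right)^{2} + 15 \left(-323 - -80\right)\right) - 229498 = \left(-106546 + \left(-323 + 80\right)^{2} + 15 \left(-323 + 80\right)\right) - 229498 = \left(-106546 + \left(-243\right)^{2} + 15 \left(-243\right)\right) - 229498 = \left(-106546 + 59049 - 3645\right) - 229498 = -51142 - 229498 = -280640$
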